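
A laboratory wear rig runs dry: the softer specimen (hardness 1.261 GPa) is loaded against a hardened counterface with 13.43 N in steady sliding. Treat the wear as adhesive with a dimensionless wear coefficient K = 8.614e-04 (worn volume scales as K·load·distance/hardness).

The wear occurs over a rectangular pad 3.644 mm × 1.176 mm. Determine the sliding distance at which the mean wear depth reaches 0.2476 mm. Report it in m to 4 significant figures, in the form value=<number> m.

Every step keeps exact precision. Printed values are rounded — a single final rounding to four significant figures.
Convert: Hardness H = 1.261 GPa = 1.261e+09 Pa.
Convert: Pad sides 3.644 mm × 1.176 mm = 0.003644 m × 0.001176 m. Contact area A = 0.003644 m × 0.001176 m = 4.285e-06 m².
Convert: Depth limit h_lim = 0.2476 mm = 2.476e-04 m.
As SI base values: W = 13.43 N, H = 1.261e+09 Pa, K = 8.614e-04.
Allowed volume V_lim = h_lim·A = 2.476e-04 · 4.285e-06 = 1.061e-09 m³.
So the life L = V_lim·H/(K·W) = 1.061e-09 · 1.261e+09 / (8.614e-04 · 13.43) = 115.7 m.

value=115.7 m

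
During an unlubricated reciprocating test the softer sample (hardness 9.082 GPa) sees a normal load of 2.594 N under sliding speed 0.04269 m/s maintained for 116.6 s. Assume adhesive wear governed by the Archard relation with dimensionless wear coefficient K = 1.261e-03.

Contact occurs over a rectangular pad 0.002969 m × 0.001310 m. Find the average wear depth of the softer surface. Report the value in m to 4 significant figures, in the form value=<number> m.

value=4.609e-07 m

Intermediates are shown rounded — the algebra maintains exact precision; rounded once at the end to four significant figures.
Total distance L = v·t = 0.04269 m/s × 116.6 s = 4.978 m.
Hardness H = 9.082 GPa = 9.082e+09 Pa.
Contact area A = 0.002969 m × 0.001310 m = 3.889e-06 m².
Working in SI base units: W = 2.594 N, H = 9.082e+09 Pa, K = 1.261e-03.
Volume removed: V = K·W·L/H = 1.261e-03 · 2.594 · 4.978 / 9.082e+09 = 1.793e-12 m³.
Depth of wear h = V/A = 1.793e-12 / 3.889e-06 = 4.609e-07 m.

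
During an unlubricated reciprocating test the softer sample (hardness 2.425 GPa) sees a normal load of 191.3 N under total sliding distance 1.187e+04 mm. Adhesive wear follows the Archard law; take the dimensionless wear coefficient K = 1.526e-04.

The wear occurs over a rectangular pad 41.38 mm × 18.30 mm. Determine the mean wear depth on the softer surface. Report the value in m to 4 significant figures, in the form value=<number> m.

Displayed values are rounded, and every step holds full float precision — one last rounding to 4 significant figures.
Convert: Distance covered L = 1.187e+04 mm = 11.87 m.
Convert: Hardness H = 2.425 GPa = 2.425e+09 Pa.
Convert: Pad sides 41.38 mm × 18.30 mm = 0.04138 m × 0.01830 m. Contact area A = 0.04138 m × 0.01830 m = 7.573e-04 m².
Collected in SI base units: W = 191.3 N, H = 2.425e+09 Pa, K = 1.526e-04.
Archard relation: V = K·W·L/H = 1.526e-04 · 191.3 · 11.87 / 2.425e+09 = 1.429e-10 m³.
Mean depth h = V/A = 1.429e-10 / 7.573e-04 = 1.887e-07 m.

value=1.887e-07 m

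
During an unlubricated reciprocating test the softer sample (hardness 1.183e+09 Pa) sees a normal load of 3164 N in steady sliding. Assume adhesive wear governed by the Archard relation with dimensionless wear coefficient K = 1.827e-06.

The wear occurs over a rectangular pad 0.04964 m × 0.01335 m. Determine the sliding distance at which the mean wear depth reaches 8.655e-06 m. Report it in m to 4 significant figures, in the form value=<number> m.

Displayed values are rounded, and all arithmetic keeps full float precision; rounded once at the end, at 4 significant digits.
Convert: Contact area A = 0.04964 m × 0.01335 m = 6.627e-04 m².
Restated in SI base units: W = 3164 N, H = 1.183e+09 Pa, K = 1.827e-06.
Permissible volume V_lim = h_lim·A = 8.655e-06 · 6.627e-04 = 5.736e-09 m³.
Thus life L = V_lim·H/(K·W) = 5.736e-09 · 1.183e+09 / (1.827e-06 · 3164) = 1174 m.

value=1174 m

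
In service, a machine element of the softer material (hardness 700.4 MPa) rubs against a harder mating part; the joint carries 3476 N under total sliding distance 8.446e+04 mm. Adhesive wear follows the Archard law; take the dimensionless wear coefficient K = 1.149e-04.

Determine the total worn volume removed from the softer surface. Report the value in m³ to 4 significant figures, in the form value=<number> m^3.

value=4.816e-08 m^3

Intermediates are displayed rounded, and every step carries exact precision, and rounded once at the end, at four significant digits.
Distance covered L = 8.446e+04 mm = 84.46 m.
Hardness H = 700.4 MPa = 7.004e+08 Pa.
In SI base units, W = 3476 N, H = 7.004e+08 Pa, K = 1.149e-04.
Apply Archard: V = K·W·L/H = 1.149e-04 · 3476 · 84.46 / 7.004e+08 = 4.816e-08 m³.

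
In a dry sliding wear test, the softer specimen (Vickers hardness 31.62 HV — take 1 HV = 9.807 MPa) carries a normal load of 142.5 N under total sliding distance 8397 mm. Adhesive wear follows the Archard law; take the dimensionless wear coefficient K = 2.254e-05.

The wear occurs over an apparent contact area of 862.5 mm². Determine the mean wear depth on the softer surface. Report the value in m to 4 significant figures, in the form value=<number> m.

value=1.008e-07 m

Shown intermediates are rounded, and the computation carries exact precision, and rounded once at the end, at four significant digits.
Distance L = 8397 mm = 8.397 m.
Hardness H = 31.62 HV × 9.807 MPa/HV = 310.1 MPa = 3.101e+08 Pa.
Contact area A = 862.5 mm² = 8.625e-04 m².
In SI base units: W = 142.5 N, H = 3.101e+08 Pa, K = 2.254e-05.
Volume removed: V = K·W·L/H = 2.254e-05 · 142.5 · 8.397 / 3.101e+08 = 8.698e-11 m³.
Depth h = V/A = 8.698e-11 / 8.625e-04 = 1.008e-07 m.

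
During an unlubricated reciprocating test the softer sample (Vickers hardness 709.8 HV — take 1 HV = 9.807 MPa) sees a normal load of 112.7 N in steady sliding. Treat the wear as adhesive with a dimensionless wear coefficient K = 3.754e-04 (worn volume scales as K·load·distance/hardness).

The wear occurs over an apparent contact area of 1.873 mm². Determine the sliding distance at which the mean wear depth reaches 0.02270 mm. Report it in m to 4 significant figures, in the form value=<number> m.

value=6.995 m

Each operation keeps full precision — quoted intermediates are rounded. Rounded once at the end: four significant figures.
Convert: Hardness H = 709.8 HV × 9.807 MPa/HV = 6961 MPa = 6.961e+09 Pa.
Convert: Contact area A = 1.873 mm² = 1.873e-06 m².
Convert: Depth limit h_lim = 0.02270 mm = 2.270e-05 m.
In SI base units, W = 112.7 N, H = 6.961e+09 Pa, K = 3.754e-04.
Limit volume V_lim = h_lim·A = 2.270e-05 · 1.873e-06 = 4.252e-11 m³.
Sliding life L = V_lim·H/(K·W) = 4.252e-11 · 6.961e+09 / (3.754e-04 · 112.7) = 6.995 m.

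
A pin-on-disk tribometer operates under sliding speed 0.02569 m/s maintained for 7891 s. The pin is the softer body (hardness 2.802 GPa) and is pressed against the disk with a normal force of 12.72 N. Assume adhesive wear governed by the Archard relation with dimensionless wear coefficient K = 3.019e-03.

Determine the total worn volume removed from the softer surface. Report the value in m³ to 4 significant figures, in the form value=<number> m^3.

value=2.778e-09 m^3

Each operation maintains exact precision, and the intermediates are shown rounded, and rounded just once to four significant digits.
Convert: Distance covered L = v·t = 0.02569 m/s × 7891 s = 202.7 m.
Convert: Hardness H = 2.802 GPa = 2.802e+09 Pa.
Expressed in SI base units: W = 12.72 N, H = 2.802e+09 Pa, K = 3.019e-03.
Worn volume V = K·W·L/H = 3.019e-03 · 12.72 · 202.7 / 2.802e+09 = 2.778e-09 m³.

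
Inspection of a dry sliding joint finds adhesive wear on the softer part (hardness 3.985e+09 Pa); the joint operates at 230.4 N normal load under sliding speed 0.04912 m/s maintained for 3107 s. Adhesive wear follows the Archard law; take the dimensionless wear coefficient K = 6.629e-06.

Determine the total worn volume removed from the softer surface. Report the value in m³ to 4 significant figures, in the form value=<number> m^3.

All arithmetic maintains exact precision; the intermediates are printed rounded. Rounded just once, at four significant digits.
Total distance L = v·t = 0.04912 m/s × 3107 s = 152.6 m.
Expressed in SI base units: W = 230.4 N, H = 3.985e+09 Pa, K = 6.629e-06.
Worn volume V = K·W·L/H = 6.629e-06 · 230.4 · 152.6 / 3.985e+09 = 5.849e-11 m³.

value=5.849e-11 m^3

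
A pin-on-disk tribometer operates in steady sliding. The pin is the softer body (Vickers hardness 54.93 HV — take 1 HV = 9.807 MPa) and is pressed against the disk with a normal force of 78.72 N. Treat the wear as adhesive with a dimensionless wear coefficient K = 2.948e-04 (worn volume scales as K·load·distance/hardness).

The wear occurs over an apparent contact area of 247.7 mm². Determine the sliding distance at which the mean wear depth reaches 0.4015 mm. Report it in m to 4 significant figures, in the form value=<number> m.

value=2309 m

The intermediates are displayed rounded, and all arithmetic maintains exact precision. Rounded just once, at four significant digits.
Hardness H = 54.93 HV × 9.807 MPa/HV = 538.7 MPa = 5.387e+08 Pa.
Contact area A = 247.7 mm² = 2.477e-04 m².
Depth limit h_lim = 0.4015 mm = 4.015e-04 m.
Expressed in SI base units: W = 78.72 N, H = 5.387e+08 Pa, K = 2.948e-04.
Wearable volume V_lim = h_lim·A = 4.015e-04 · 2.477e-04 = 9.945e-08 m³.
Life L = V_lim·H/(K·W) = 9.945e-08 · 5.387e+08 / (2.948e-04 · 78.72) = 2309 m.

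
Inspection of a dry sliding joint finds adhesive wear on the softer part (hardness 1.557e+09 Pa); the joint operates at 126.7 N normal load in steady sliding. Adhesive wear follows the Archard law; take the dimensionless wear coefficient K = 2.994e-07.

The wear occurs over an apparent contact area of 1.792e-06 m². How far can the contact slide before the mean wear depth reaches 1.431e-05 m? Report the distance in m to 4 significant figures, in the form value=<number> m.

value=1053 m

The computation runs at full precision. Intermediates are printed rounded. Rounded just once to four significant figures.
Collected in SI base units: W = 126.7 N, H = 1.557e+09 Pa, K = 2.994e-07.
Wearable volume V_lim = h_lim·A = 1.431e-05 · 1.792e-06 = 2.564e-11 m³.
Thus life L = V_lim·H/(K·W) = 2.564e-11 · 1.557e+09 / (2.994e-07 · 126.7) = 1053 m.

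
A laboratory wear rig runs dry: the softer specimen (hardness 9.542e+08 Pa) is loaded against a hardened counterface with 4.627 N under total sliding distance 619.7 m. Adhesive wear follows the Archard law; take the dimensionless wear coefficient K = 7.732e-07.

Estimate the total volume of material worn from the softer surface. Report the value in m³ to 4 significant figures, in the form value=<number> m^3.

value=2.323e-12 m^3

Intermediate values are displayed rounded — all arithmetic keeps full float precision, and rounded just once: four significant digits.
Expressed in SI base units: W = 4.627 N, H = 9.542e+08 Pa, K = 7.732e-07.
By Archard's law, V = K·W·L/H = 7.732e-07 · 4.627 · 619.7 / 9.542e+08 = 2.323e-12 m³.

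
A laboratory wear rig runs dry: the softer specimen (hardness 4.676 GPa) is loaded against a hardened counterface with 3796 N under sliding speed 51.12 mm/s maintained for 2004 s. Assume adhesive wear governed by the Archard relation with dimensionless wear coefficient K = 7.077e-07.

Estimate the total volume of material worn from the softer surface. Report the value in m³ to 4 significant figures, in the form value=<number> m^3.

All working math carries exact precision. Intermediate values are shown rounded — a single final rounding to 4 significant digits.
Sliding speed v = 51.12 mm/s = 0.05112 m/s. The distance L = v·t = 0.05112 m/s × 2004 s = 102.4 m.
Hardness H = 4.676 GPa = 4.676e+09 Pa.
As SI base values: W = 3796 N, H = 4.676e+09 Pa, K = 7.077e-07.
Wear volume V = K·W·L/H = 7.077e-07 · 3796 · 102.4 / 4.676e+09 = 5.886e-11 m³.

value=5.886e-11 m^3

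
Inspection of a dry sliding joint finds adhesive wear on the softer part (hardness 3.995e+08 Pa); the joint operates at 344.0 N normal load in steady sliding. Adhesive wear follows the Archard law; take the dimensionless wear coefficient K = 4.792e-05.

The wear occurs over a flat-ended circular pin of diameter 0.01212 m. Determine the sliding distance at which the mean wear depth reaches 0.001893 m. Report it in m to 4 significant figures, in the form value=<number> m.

value=5293 m

Every step maintains exact precision. Quoted intermediates are rounded — one last rounding to four significant digits.
Contact area A = π·d²/4 = π·(0.01212 m)²/4 = 1.154e-04 m².
Restated in SI base units: W = 344.0 N, H = 3.995e+08 Pa, K = 4.792e-05.
At the depth limit, V_lim = h_lim·A = 0.001893 · 1.154e-04 = 2.184e-07 m³.
Sliding life L = V_lim·H/(K·W) = 2.184e-07 · 3.995e+08 / (4.792e-05 · 344.0) = 5293 m.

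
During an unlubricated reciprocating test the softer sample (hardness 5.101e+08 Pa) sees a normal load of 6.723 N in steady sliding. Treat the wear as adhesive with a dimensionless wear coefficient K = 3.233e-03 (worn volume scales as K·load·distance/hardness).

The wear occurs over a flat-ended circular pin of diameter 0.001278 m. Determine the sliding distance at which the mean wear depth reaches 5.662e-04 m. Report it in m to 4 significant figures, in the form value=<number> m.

value=17.05 m

Printed values are rounded — all arithmetic keeps full precision, and one final rounding, at 4 significant digits.
Contact area A = π·d²/4 = π·(0.001278 m)²/4 = 1.283e-06 m².
Expressed in SI base units: W = 6.723 N, H = 5.101e+08 Pa, K = 3.233e-03.
Limit volume V_lim = h_lim·A = 5.662e-04 · 1.283e-06 = 7.263e-10 m³.
Inverting, life L = V_lim·H/(K·W) = 7.263e-10 · 5.101e+08 / (3.233e-03 · 6.723) = 17.05 m.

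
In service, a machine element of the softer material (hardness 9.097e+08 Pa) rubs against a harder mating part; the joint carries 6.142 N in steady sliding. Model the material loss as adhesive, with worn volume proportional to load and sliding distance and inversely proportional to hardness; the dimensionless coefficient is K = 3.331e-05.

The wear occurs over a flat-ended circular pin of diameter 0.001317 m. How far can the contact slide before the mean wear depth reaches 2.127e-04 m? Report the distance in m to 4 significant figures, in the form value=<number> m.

Intermediates appear rounded — the computation holds full precision, and one last rounding, at 4 significant figures.
Contact area A = π·d²/4 = π·(0.001317 m)²/4 = 1.362e-06 m².
SI base units throughout: W = 6.142 N, H = 9.097e+08 Pa, K = 3.331e-05.
At the depth limit, V_lim = h_lim·A = 2.127e-04 · 1.362e-06 = 2.898e-10 m³.
Thus life L = V_lim·H/(K·W) = 2.898e-10 · 9.097e+08 / (3.331e-05 · 6.142) = 1288 m.

value=1288 m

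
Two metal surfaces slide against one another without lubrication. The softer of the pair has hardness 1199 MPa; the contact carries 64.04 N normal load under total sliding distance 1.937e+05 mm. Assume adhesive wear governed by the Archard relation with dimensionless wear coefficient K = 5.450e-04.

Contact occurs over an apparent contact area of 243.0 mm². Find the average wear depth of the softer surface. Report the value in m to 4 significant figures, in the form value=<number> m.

value=2.320e-05 m

The intermediates are shown rounded. All arithmetic carries full precision; a lone final rounding to four significant figures.
Convert: Total distance L = 1.937e+05 mm = 193.7 m.
Convert: Hardness H = 1199 MPa = 1.199e+09 Pa.
Convert: Contact area A = 243.0 mm² = 2.430e-04 m².
Working in SI base units: W = 64.04 N, H = 1.199e+09 Pa, K = 5.450e-04.
By Archard's law, V = K·W·L/H = 5.450e-04 · 64.04 · 193.7 / 1.199e+09 = 5.638e-09 m³.
Mean wear depth h = V/A = 5.638e-09 / 2.430e-04 = 2.320e-05 m.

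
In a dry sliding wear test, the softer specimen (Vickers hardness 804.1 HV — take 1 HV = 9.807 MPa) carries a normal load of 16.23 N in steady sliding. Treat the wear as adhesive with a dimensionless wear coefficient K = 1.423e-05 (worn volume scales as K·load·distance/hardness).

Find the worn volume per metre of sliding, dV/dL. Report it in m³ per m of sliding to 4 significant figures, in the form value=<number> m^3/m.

Each operation holds full float precision; intermediate values are shown rounded, and one last rounding: 4 significant figures.
Convert: Hardness H = 804.1 HV × 9.807 MPa/HV = 7886 MPa = 7.886e+09 Pa.
In SI base units, W = 16.23 N, H = 7.886e+09 Pa, K = 1.423e-05.
Sliding wear rate dV/dL = K·W/H, so: 1.423e-05 · 16.23 / 7.886e+09 = 2.929e-14 m³/m.

value=2.929e-14 m^3/m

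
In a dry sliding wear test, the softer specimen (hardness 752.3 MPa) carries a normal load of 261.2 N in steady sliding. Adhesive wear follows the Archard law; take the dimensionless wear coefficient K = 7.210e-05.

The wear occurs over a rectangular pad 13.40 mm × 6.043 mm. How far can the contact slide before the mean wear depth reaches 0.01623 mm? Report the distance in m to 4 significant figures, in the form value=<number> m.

value=52.50 m

Intermediate values are displayed rounded. The computation carries exact precision, and rounded just once to four significant digits.
Convert: Hardness H = 752.3 MPa = 7.523e+08 Pa.
Convert: Pad sides 13.40 mm × 6.043 mm = 0.01340 m × 0.006043 m. Contact area A = 0.01340 m × 0.006043 m = 8.098e-05 m².
Convert: Depth limit h_lim = 0.01623 mm = 1.623e-05 m.
SI base units throughout: W = 261.2 N, H = 7.523e+08 Pa, K = 7.210e-05.
Volume at the limit: V_lim = h_lim·A = 1.623e-05 · 8.098e-05 = 1.314e-09 m³.
So the life L = V_lim·H/(K·W) = 1.314e-09 · 7.523e+08 / (7.210e-05 · 261.2) = 52.50 m.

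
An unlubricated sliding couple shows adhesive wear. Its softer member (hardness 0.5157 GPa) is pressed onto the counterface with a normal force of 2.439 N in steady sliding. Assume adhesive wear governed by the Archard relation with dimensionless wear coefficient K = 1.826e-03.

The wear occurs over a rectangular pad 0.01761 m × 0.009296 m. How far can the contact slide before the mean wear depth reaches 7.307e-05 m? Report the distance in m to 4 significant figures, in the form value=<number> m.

value=1385 m

All working math carries exact precision, and the intermediates are printed rounded; one last rounding, at 4 significant digits.
Convert: Hardness H = 0.5157 GPa = 5.157e+08 Pa.
Convert: Contact area A = 0.01761 m × 0.009296 m = 1.637e-04 m².
Working in SI base units: W = 2.439 N, H = 5.157e+08 Pa, K = 1.826e-03.
At the depth limit, V_lim = h_lim·A = 7.307e-05 · 1.637e-04 = 1.196e-08 m³.
Inverting, life L = V_lim·H/(K·W) = 1.196e-08 · 5.157e+08 / (1.826e-03 · 2.439) = 1385 m.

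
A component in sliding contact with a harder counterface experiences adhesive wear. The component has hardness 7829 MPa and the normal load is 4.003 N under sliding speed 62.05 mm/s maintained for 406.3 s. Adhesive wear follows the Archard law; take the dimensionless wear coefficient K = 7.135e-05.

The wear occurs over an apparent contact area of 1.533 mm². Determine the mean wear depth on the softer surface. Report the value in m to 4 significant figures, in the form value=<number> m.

value=6.000e-07 m

The algebra runs at full precision — intermediates are printed rounded, and rounded once at the end: four significant digits.
Sliding speed v = 62.05 mm/s = 0.06205 m/s. Distance L = v·t = 0.06205 m/s × 406.3 s = 25.21 m.
Hardness H = 7829 MPa = 7.829e+09 Pa.
Contact area A = 1.533 mm² = 1.533e-06 m².
In SI base units, W = 4.003 N, H = 7.829e+09 Pa, K = 7.135e-05.
Archard volume V = K·W·L/H = 7.135e-05 · 4.003 · 25.21 / 7.829e+09 = 9.197e-13 m³.
Wear depth h = V/A = 9.197e-13 / 1.533e-06 = 6.000e-07 m.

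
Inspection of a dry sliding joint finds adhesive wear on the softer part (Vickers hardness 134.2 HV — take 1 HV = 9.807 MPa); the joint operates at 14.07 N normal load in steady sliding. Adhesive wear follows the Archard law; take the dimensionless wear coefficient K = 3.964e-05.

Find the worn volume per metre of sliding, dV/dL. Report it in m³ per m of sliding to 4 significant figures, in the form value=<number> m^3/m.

value=4.238e-13 m^3/m

Intermediate values are displayed rounded. The algebra maintains full float precision, and rounded once at the end: 4 significant digits.
Hardness H = 134.2 HV × 9.807 MPa/HV = 1316 MPa = 1.316e+09 Pa.
Working in SI base units: W = 14.07 N, H = 1.316e+09 Pa, K = 3.964e-05.
Wear rate dV/dL = K·W/H, so: 3.964e-05 · 14.07 / 1.316e+09 = 4.238e-13 m³/m.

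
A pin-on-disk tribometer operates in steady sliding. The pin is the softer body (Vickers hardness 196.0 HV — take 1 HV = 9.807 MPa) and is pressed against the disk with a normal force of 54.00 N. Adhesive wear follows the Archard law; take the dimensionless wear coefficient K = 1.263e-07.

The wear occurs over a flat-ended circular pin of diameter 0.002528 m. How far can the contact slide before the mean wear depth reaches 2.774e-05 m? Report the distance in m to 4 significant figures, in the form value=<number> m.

value=3.924e+04 m

The intermediates are shown rounded, and the computation runs at full float precision; one last rounding: four significant digits.
Convert: Hardness H = 196.0 HV × 9.807 MPa/HV = 1922 MPa = 1.922e+09 Pa.
Convert: Contact area A = π·d²/4 = π·(0.002528 m)²/4 = 5.019e-06 m².
Collected in SI base units: W = 54.00 N, H = 1.922e+09 Pa, K = 1.263e-07.
At the depth limit, V_lim = h_lim·A = 2.774e-05 · 5.019e-06 = 1.392e-10 m³.
Thus life L = V_lim·H/(K·W) = 1.392e-10 · 1.922e+09 / (1.263e-07 · 54.00) = 3.924e+04 m.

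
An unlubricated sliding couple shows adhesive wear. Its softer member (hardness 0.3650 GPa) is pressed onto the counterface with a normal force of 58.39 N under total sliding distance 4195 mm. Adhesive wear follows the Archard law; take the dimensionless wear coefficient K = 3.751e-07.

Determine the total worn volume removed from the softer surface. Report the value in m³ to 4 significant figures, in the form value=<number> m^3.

Each operation runs at exact precision; the intermediates are displayed rounded; rounded just once: 4 significant figures.
The distance L = 4195 mm = 4.195 m.
Hardness H = 0.3650 GPa = 3.650e+08 Pa.
As SI base values: W = 58.39 N, H = 3.650e+08 Pa, K = 3.751e-07.
Archard relation: V = K·W·L/H = 3.751e-07 · 58.39 · 4.195 / 3.650e+08 = 2.517e-13 m³.

value=2.517e-13 m^3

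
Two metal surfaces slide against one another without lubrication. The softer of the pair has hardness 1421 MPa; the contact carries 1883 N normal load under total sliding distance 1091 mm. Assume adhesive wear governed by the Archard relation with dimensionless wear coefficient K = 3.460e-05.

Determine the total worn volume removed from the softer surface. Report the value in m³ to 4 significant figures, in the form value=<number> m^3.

The algebra keeps full float precision. Intermediate values are displayed rounded, and one last rounding, at 4 significant figures.
Path length L = 1091 mm = 1.091 m.
Hardness H = 1421 MPa = 1.421e+09 Pa.
Restated in SI base units: W = 1883 N, H = 1.421e+09 Pa, K = 3.460e-05.
By Archard's law, V = K·W·L/H = 3.460e-05 · 1883 · 1.091 / 1.421e+09 = 5.002e-11 m³.

value=5.002e-11 m^3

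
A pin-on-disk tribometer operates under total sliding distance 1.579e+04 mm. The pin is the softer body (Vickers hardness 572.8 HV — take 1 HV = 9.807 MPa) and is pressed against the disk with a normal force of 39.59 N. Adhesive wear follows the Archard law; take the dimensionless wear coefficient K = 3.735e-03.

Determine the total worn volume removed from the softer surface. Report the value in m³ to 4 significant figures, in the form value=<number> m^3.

value=4.156e-10 m^3

The algebra holds exact precision — shown intermediates are rounded; rounded just once to four significant digits.
Convert: Distance L = 1.579e+04 mm = 15.79 m.
Convert: Hardness H = 572.8 HV × 9.807 MPa/HV = 5617 MPa = 5.617e+09 Pa.
In SI base units, W = 39.59 N, H = 5.617e+09 Pa, K = 3.735e-03.
Archard relation: V = K·W·L/H = 3.735e-03 · 39.59 · 15.79 / 5.617e+09 = 4.156e-10 m³.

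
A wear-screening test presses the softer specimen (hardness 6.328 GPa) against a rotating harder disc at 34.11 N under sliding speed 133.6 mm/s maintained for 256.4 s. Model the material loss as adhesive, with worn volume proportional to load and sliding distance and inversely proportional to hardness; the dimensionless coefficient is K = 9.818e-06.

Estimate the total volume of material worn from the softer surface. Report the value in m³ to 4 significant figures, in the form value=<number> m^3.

value=1.813e-12 m^3

Each operation keeps full precision; the intermediates are shown rounded — rounded just once: four significant digits.
Sliding speed v = 133.6 mm/s = 0.1336 m/s. Path length L = v·t = 0.1336 m/s × 256.4 s = 34.26 m.
Hardness H = 6.328 GPa = 6.328e+09 Pa.
SI base units throughout: W = 34.11 N, H = 6.328e+09 Pa, K = 9.818e-06.
Archard relation: V = K·W·L/H = 9.818e-06 · 34.11 · 34.26 / 6.328e+09 = 1.813e-12 m³.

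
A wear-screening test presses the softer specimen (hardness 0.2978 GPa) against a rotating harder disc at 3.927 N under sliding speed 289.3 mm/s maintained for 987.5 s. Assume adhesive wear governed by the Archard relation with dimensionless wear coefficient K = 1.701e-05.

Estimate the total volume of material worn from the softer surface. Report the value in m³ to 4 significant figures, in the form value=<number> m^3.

value=6.408e-11 m^3

The intermediates appear rounded. Every step keeps full precision — a single final rounding to four significant digits.
Sliding speed v = 289.3 mm/s = 0.2893 m/s. Path length L = v·t = 0.2893 m/s × 987.5 s = 285.7 m.
Hardness H = 0.2978 GPa = 2.978e+08 Pa.
In SI base units: W = 3.927 N, H = 2.978e+08 Pa, K = 1.701e-05.
Wear volume V = K·W·L/H = 1.701e-05 · 3.927 · 285.7 / 2.978e+08 = 6.408e-11 m³.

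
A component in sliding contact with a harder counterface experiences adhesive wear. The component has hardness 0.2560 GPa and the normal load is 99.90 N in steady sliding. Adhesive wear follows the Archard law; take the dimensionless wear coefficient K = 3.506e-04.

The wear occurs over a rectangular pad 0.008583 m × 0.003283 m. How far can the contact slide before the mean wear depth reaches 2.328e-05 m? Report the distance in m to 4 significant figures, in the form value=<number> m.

value=4.795 m

Intermediates are printed rounded. All working math runs at full float precision — a single final rounding, at four significant figures.
Hardness H = 0.2560 GPa = 2.560e+08 Pa.
Contact area A = 0.008583 m × 0.003283 m = 2.818e-05 m².
In SI base units: W = 99.90 N, H = 2.560e+08 Pa, K = 3.506e-04.
Wearable volume V_lim = h_lim·A = 2.328e-05 · 2.818e-05 = 6.560e-10 m³.
Thus life L = V_lim·H/(K·W) = 6.560e-10 · 2.560e+08 / (3.506e-04 · 99.90) = 4.795 m.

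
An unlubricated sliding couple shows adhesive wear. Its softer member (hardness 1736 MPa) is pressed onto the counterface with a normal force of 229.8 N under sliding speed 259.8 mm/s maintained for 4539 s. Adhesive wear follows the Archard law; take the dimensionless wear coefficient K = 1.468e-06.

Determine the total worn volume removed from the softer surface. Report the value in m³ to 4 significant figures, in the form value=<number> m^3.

value=2.292e-10 m^3

Intermediate values are printed rounded, and the computation carries exact precision — a single final rounding, at four significant figures.
Sliding speed v = 259.8 mm/s = 0.2598 m/s. Total distance L = v·t = 0.2598 m/s × 4539 s = 1179 m.
Hardness H = 1736 MPa = 1.736e+09 Pa.
Expressed in SI base units: W = 229.8 N, H = 1.736e+09 Pa, K = 1.468e-06.
By Archard's law, V = K·W·L/H = 1.468e-06 · 229.8 · 1179 / 1.736e+09 = 2.292e-10 m³.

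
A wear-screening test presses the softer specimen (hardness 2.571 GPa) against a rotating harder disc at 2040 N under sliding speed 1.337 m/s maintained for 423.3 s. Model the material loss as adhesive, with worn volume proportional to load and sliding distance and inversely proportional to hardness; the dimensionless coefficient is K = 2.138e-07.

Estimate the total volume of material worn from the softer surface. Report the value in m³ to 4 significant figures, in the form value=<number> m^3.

Intermediates are shown rounded — all arithmetic keeps exact precision — rounded once at the end to 4 significant figures.
Convert: Path length L = v·t = 1.337 m/s × 423.3 s = 566.0 m.
Convert: Hardness H = 2.571 GPa = 2.571e+09 Pa.
Expressed in SI base units: W = 2040 N, H = 2.571e+09 Pa, K = 2.138e-07.
The Archard volume V = K·W·L/H = 2.138e-07 · 2040 · 566.0 / 2.571e+09 = 9.601e-11 m³.

value=9.601e-11 m^3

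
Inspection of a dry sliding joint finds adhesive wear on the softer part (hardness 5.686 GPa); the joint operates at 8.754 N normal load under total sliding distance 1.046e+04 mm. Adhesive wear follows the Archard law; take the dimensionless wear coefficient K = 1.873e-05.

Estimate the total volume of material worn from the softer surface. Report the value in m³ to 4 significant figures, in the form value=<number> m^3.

Each operation carries full float precision. Intermediates are shown rounded; rounded once at the end, at four significant figures.
Path length L = 1.046e+04 mm = 10.46 m.
Hardness H = 5.686 GPa = 5.686e+09 Pa.
As SI base values: W = 8.754 N, H = 5.686e+09 Pa, K = 1.873e-05.
Worn volume V = K·W·L/H = 1.873e-05 · 8.754 · 10.46 / 5.686e+09 = 3.016e-13 m³.

value=3.016e-13 m^3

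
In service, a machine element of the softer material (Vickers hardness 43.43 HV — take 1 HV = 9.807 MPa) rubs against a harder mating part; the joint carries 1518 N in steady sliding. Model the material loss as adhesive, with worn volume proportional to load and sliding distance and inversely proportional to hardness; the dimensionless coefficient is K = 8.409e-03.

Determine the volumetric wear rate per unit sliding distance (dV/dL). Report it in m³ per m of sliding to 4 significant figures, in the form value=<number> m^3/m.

Intermediate values are shown rounded. All working math runs at full float precision, and rounded once at the end, at 4 significant digits.
Convert: Hardness H = 43.43 HV × 9.807 MPa/HV = 425.9 MPa = 4.259e+08 Pa.
As SI base values: W = 1518 N, H = 4.259e+08 Pa, K = 8.409e-03.
The wear rate dV/dL = K·W/H, so: 8.409e-03 · 1518 / 4.259e+08 = 2.997e-08 m³/m.

value=2.997e-08 m^3/m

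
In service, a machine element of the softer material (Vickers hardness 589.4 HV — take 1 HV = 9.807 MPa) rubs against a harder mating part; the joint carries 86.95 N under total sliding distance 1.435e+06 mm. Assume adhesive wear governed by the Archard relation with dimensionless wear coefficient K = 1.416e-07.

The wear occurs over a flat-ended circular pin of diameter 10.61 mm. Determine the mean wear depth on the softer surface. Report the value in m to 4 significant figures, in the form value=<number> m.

Displayed values are rounded. Every step keeps exact precision. Rounded once at the end: four significant digits.
Distance L = 1.435e+06 mm = 1435 m.
Hardness H = 589.4 HV × 9.807 MPa/HV = 5780 MPa = 5.780e+09 Pa.
Pin diameter d = 10.61 mm = 0.01061 m. Contact area A = π·d²/4 = π·(0.01061 m)²/4 = 8.841e-05 m².
In SI base units: W = 86.95 N, H = 5.780e+09 Pa, K = 1.416e-07.
The Archard volume V = K·W·L/H = 1.416e-07 · 86.95 · 1435 / 5.780e+09 = 3.057e-12 m³.
Depth h = V/A = 3.057e-12 / 8.841e-05 = 3.457e-08 m.

value=3.457e-08 m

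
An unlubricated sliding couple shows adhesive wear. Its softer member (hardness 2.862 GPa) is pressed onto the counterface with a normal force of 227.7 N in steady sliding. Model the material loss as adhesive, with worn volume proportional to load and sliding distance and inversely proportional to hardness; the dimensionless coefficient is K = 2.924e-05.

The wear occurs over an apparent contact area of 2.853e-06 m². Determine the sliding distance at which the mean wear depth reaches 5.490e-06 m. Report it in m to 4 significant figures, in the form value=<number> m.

Each operation carries exact precision — intermediate values are printed rounded, and a single final rounding: four significant figures.
Hardness H = 2.862 GPa = 2.862e+09 Pa.
In SI base units, W = 227.7 N, H = 2.862e+09 Pa, K = 2.924e-05.
Limit volume V_lim = h_lim·A = 5.490e-06 · 2.853e-06 = 1.566e-11 m³.
Thus life L = V_lim·H/(K·W) = 1.566e-11 · 2.862e+09 / (2.924e-05 · 227.7) = 6.733 m.

value=6.733 m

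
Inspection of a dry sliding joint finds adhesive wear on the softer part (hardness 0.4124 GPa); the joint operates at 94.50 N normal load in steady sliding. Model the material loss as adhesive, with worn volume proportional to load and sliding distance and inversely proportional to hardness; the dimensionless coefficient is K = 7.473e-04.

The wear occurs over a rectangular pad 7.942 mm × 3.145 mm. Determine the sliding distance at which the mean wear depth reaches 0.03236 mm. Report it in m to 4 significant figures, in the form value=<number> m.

value=4.720 m

The computation holds exact precision; intermediates are shown rounded. Rounded once at the end: 4 significant digits.
Hardness H = 0.4124 GPa = 4.124e+08 Pa.
Pad sides 7.942 mm × 3.145 mm = 0.007942 m × 0.003145 m. Contact area A = 0.007942 m × 0.003145 m = 2.498e-05 m².
Depth limit h_lim = 0.03236 mm = 3.236e-05 m.
In SI base units: W = 94.50 N, H = 4.124e+08 Pa, K = 7.473e-04.
Limit volume V_lim = h_lim·A = 3.236e-05 · 2.498e-05 = 8.083e-10 m³.
Thus life L = V_lim·H/(K·W) = 8.083e-10 · 4.124e+08 / (7.473e-04 · 94.50) = 4.720 m.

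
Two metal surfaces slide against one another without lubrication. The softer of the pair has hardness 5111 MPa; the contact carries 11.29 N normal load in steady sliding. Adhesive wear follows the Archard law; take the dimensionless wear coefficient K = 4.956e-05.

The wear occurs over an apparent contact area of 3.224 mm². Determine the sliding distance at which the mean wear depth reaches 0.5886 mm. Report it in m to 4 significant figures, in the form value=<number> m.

The computation carries full float precision — intermediates appear rounded; one last rounding to 4 significant figures.
Convert: Hardness H = 5111 MPa = 5.111e+09 Pa.
Convert: Contact area A = 3.224 mm² = 3.224e-06 m².
Convert: Depth limit h_lim = 0.5886 mm = 5.886e-04 m.
Collected in SI base units: W = 11.29 N, H = 5.111e+09 Pa, K = 4.956e-05.
Permissible volume V_lim = h_lim·A = 5.886e-04 · 3.224e-06 = 1.898e-09 m³.
So the life L = V_lim·H/(K·W) = 1.898e-09 · 5.111e+09 / (4.956e-05 · 11.29) = 1.733e+04 m.

value=1.733e+04 m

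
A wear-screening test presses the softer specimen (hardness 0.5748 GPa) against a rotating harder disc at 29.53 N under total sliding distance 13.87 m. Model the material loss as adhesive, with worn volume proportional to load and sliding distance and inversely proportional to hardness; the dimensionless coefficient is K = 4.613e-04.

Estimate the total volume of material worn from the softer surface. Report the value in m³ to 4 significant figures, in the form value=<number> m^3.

Intermediate values are printed rounded. The algebra runs at full float precision. Rounded once at the end: 4 significant figures.
Hardness H = 0.5748 GPa = 5.748e+08 Pa.
Restated in SI base units: W = 29.53 N, H = 5.748e+08 Pa, K = 4.613e-04.
Archard relation: V = K·W·L/H = 4.613e-04 · 29.53 · 13.87 / 5.748e+08 = 3.287e-10 m³.

value=3.287e-10 m^3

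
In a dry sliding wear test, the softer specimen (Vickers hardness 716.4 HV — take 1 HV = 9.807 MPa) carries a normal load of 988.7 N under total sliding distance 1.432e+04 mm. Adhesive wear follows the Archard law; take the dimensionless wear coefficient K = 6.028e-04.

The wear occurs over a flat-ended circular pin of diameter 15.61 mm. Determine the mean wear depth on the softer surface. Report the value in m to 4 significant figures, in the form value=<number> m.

value=6.347e-06 m

The algebra runs at exact precision. Intermediates are displayed rounded. Rounded once at the end, at four significant figures.
Convert: Distance L = 1.432e+04 mm = 14.32 m.
Convert: Hardness H = 716.4 HV × 9.807 MPa/HV = 7026 MPa = 7.026e+09 Pa.
Convert: Pin diameter d = 15.61 mm = 0.01561 m. Contact area A = π·d²/4 = π·(0.01561 m)²/4 = 1.914e-04 m².
Expressed in SI base units: W = 988.7 N, H = 7.026e+09 Pa, K = 6.028e-04.
The Archard volume V = K·W·L/H = 6.028e-04 · 988.7 · 14.32 / 7.026e+09 = 1.215e-09 m³.
Mean depth h = V/A = 1.215e-09 / 1.914e-04 = 6.347e-06 m.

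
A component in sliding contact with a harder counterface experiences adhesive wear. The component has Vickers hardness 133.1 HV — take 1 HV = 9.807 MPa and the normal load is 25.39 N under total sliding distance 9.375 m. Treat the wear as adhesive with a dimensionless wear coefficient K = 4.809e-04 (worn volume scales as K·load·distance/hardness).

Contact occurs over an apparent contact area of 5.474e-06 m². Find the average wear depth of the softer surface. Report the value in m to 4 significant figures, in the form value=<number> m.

value=1.602e-05 m

Intermediates are displayed rounded; the algebra carries exact precision. Rounded just once to 4 significant figures.
Hardness H = 133.1 HV × 9.807 MPa/HV = 1305 MPa = 1.305e+09 Pa.
In SI base units, W = 25.39 N, H = 1.305e+09 Pa, K = 4.809e-04.
Archard volume V = K·W·L/H = 4.809e-04 · 25.39 · 9.375 / 1.305e+09 = 8.769e-11 m³.
Depth h = V/A = 8.769e-11 / 5.474e-06 = 1.602e-05 m.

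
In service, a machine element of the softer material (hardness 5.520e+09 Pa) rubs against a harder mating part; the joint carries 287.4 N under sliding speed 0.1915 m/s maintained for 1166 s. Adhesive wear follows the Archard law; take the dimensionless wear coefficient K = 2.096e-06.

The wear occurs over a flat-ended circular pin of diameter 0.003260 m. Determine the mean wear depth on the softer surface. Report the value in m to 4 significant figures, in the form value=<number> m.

value=2.919e-06 m

Intermediate values are printed rounded — each operation runs at full float precision — rounded just once to 4 significant digits.
Convert: Total distance L = v·t = 0.1915 m/s × 1166 s = 223.3 m.
Convert: Contact area A = π·d²/4 = π·(0.003260 m)²/4 = 8.347e-06 m².
SI base units throughout: W = 287.4 N, H = 5.520e+09 Pa, K = 2.096e-06.
The Archard volume V = K·W·L/H = 2.096e-06 · 287.4 · 223.3 / 5.520e+09 = 2.437e-11 m³.
Mean wear depth h = V/A = 2.437e-11 / 8.347e-06 = 2.919e-06 m.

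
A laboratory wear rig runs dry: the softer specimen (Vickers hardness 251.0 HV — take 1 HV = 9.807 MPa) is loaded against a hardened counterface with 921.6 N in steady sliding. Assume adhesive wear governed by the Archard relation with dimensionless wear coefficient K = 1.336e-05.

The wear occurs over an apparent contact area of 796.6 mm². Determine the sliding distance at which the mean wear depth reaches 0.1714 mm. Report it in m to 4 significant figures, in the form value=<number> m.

The algebra runs at full float precision; printed values are rounded. Rounded just once to four significant digits.
Hardness H = 251.0 HV × 9.807 MPa/HV = 2462 MPa = 2.462e+09 Pa.
Contact area A = 796.6 mm² = 7.966e-04 m².
Depth limit h_lim = 0.1714 mm = 1.714e-04 m.
Working in SI base units: W = 921.6 N, H = 2.462e+09 Pa, K = 1.336e-05.
Wearable volume V_lim = h_lim·A = 1.714e-04 · 7.966e-04 = 1.365e-07 m³.
So the life L = V_lim·H/(K·W) = 1.365e-07 · 2.462e+09 / (1.336e-05 · 921.6) = 2.730e+04 m.

value=2.730e+04 m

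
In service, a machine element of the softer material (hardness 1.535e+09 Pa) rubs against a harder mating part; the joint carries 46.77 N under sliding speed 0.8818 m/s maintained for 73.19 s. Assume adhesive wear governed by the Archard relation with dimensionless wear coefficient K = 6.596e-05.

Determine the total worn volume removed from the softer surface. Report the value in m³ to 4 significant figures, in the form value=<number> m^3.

value=1.297e-10 m^3

Each operation holds exact precision, and the intermediates are printed rounded, and rounded once at the end: 4 significant figures.
Total distance L = v·t = 0.8818 m/s × 73.19 s = 64.54 m.
As SI base values: W = 46.77 N, H = 1.535e+09 Pa, K = 6.596e-05.
Wear volume V = K·W·L/H = 6.596e-05 · 46.77 · 64.54 / 1.535e+09 = 1.297e-10 m³.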